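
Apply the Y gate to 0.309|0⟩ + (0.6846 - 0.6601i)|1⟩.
(-0.6601 - 0.6846i)|0⟩ + 0.309i|1⟩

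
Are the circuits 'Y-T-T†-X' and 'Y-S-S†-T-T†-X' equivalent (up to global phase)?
Yes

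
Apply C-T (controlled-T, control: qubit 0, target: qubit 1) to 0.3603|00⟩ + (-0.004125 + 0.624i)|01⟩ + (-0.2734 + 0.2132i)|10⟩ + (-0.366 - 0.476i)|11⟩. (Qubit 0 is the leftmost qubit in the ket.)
0.3603|00⟩ + (-0.004125 + 0.624i)|01⟩ + (-0.2734 + 0.2132i)|10⟩ + (0.07778 - 0.5954i)|11⟩

C-T leaves the control-|0⟩ kets |00⟩, |01⟩ unchanged and applies T to qubit 1 on the control-|1⟩ pair (|10⟩, |11⟩).
T = [[1, 0], [0, (1/√2 + (1/√2)i)]].
With a = amp(|10⟩) = (-0.2734 + 0.2132i) and b = amp(|11⟩) = (-0.366 - 0.476i):
new amp(|10⟩) = (1)·a = (-0.2734 + 0.2132i)
new amp(|11⟩) = (1/√2 + (1/√2)i)·b = (0.07778 - 0.5954i)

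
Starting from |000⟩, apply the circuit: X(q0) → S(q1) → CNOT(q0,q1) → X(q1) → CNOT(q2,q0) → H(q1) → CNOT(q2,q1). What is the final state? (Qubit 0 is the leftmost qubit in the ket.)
1/√2|100⟩ + 1/√2|110⟩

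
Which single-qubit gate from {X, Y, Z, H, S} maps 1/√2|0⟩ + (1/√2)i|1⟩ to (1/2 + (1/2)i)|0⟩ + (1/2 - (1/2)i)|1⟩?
H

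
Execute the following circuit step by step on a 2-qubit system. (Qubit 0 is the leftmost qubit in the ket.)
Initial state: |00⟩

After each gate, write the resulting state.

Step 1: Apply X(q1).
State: |01⟩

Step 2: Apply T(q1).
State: (1/√2 + (1/√2)i)|01⟩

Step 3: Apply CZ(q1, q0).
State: (1/√2 + (1/√2)i)|01⟩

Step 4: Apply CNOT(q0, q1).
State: (1/√2 + (1/√2)i)|01⟩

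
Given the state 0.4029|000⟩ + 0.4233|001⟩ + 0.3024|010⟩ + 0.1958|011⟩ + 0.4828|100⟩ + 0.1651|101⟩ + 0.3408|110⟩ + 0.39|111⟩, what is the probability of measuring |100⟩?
0.2331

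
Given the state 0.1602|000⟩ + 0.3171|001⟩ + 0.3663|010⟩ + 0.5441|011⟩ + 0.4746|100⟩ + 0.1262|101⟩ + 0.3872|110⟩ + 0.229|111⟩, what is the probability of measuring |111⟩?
0.05244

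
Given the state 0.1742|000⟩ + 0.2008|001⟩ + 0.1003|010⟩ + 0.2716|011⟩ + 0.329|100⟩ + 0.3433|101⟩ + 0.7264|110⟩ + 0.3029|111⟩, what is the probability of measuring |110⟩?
0.5277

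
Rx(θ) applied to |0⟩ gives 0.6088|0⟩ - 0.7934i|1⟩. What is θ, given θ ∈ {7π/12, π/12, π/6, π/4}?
7π/12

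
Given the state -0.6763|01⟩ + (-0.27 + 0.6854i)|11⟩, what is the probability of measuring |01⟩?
0.4574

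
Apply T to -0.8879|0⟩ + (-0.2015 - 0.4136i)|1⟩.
-0.8879|0⟩ + (0.15 - 0.4349i)|1⟩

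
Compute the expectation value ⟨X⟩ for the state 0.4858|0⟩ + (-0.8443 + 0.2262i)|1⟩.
-0.8203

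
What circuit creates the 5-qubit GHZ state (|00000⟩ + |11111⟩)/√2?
H(q0) → CNOT(q0,q1) → CNOT(q0,q2) → CNOT(q0,q3) → CNOT(q0,q4)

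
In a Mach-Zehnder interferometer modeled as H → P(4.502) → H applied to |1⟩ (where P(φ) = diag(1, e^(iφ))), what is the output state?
(0.6044 + 0.489i)|0⟩ + (0.3956 - 0.489i)|1⟩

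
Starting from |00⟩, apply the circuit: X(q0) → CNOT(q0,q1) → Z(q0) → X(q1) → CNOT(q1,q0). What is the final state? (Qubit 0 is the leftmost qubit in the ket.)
-|10⟩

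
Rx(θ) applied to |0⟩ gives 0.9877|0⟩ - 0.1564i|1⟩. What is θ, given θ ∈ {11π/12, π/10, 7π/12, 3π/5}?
π/10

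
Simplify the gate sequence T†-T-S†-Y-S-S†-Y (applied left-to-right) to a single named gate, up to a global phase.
S†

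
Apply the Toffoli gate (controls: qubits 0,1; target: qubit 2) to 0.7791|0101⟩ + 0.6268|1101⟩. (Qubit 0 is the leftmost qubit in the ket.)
0.7791|0101⟩ + 0.6268|1111⟩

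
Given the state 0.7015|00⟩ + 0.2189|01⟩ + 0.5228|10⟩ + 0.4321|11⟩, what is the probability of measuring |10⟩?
0.2733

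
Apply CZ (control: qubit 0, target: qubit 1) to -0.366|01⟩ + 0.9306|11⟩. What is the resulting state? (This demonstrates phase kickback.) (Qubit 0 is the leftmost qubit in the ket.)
-0.366|01⟩ - 0.9306|11⟩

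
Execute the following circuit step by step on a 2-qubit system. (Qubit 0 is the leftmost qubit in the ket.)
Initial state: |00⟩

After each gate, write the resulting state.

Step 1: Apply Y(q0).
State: i|10⟩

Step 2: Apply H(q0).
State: (1/√2)i|00⟩ - (1/√2)i|10⟩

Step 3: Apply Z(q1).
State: (1/√2)i|00⟩ - (1/√2)i|10⟩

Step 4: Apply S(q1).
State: (1/√2)i|00⟩ - (1/√2)i|10⟩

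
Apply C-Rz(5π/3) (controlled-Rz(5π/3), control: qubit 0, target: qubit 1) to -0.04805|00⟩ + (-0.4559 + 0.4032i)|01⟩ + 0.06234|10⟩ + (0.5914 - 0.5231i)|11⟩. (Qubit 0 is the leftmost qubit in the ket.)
-0.04805|00⟩ + (-0.4559 + 0.4032i)|01⟩ + (-0.05399 - 0.03117i)|10⟩ + (-0.2506 + 0.7487i)|11⟩

C-Rz(5π/3) leaves the control-|0⟩ kets |00⟩, |01⟩ unchanged and applies Rz(5π/3) to qubit 1 on the control-|1⟩ pair (|10⟩, |11⟩).
Rz(5π/3) = [[e^(−iθ/2), 0], [0, e^(iθ/2)]] with e^(±iθ/2) = cos(θ/2) ± i·sin(θ/2); θ = 5π/3, cos(θ/2) ≈ -0.866025, sin(θ/2) ≈ 0.5.
With a = amp(|10⟩) = 0.06234 and b = amp(|11⟩) = (0.5914 - 0.5231i):
new amp(|10⟩) = (-0.866025 - 0.5i)·a = (-0.05399 - 0.03117i)
new amp(|11⟩) = (-0.866025 + 0.5i)·b = (-0.2506 + 0.7487i)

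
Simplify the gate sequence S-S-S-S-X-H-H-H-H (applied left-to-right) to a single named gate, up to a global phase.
X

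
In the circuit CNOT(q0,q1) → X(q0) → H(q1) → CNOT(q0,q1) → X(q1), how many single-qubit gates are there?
3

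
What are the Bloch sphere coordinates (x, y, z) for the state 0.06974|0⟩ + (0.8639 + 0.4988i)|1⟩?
(0.1205, 0.06957, -0.9903)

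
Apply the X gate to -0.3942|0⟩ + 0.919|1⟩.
0.919|0⟩ - 0.3942|1⟩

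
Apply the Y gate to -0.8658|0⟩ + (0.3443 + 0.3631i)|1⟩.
(0.3631 - 0.3443i)|0⟩ - 0.8658i|1⟩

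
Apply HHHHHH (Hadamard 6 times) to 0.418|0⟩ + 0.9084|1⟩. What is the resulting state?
0.418|0⟩ + 0.9084|1⟩

H² = I, so an even number of Hadamards cancels: H^6 = I and the state is unchanged.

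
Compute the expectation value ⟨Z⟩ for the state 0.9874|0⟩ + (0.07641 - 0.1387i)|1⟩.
0.9499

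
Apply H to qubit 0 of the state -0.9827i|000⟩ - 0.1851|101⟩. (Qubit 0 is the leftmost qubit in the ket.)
-0.6949i|000⟩ - 0.1309|001⟩ - 0.6949i|100⟩ + 0.1309|101⟩

H on qubit 0 mixes each pair of kets that differ only in qubit 0: amplitudes (a, b) of (|…0…⟩, |…1…⟩) become ((a + b)/√2, (a − b)/√2). Kets absent from the input have amplitude 0.
(|000⟩, |100⟩): (a, b) = (-0.9827i, 0) → (-0.6949i, -0.6949i)
(|001⟩, |101⟩): (a, b) = (0, -0.1851) → (-0.1309, 0.1309)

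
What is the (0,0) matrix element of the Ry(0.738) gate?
0.9327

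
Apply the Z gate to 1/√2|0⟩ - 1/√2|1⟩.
1/√2|0⟩ + 1/√2|1⟩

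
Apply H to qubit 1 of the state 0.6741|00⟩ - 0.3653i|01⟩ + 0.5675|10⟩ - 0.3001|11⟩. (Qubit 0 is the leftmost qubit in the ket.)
(0.4767 - 0.2583i)|00⟩ + (0.4767 + 0.2583i)|01⟩ + 0.1891|10⟩ + 0.6135|11⟩

H on qubit 1 mixes each pair of kets that differ only in qubit 1: amplitudes (a, b) of (|…0…⟩, |…1…⟩) become ((a + b)/√2, (a − b)/√2). Kets absent from the input have amplitude 0.
(|00⟩, |01⟩): (a, b) = (0.6741, -0.3653i) → ((0.4767 - 0.2583i), (0.4767 + 0.2583i))
(|10⟩, |11⟩): (a, b) = (0.5675, -0.3001) → (0.1891, 0.6135)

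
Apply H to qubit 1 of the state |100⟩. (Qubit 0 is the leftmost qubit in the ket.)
1/√2|100⟩ + 1/√2|110⟩

H on qubit 1 mixes each pair of kets that differ only in qubit 1: amplitudes (a, b) of (|…0…⟩, |…1…⟩) become ((a + b)/√2, (a − b)/√2). Kets absent from the input have amplitude 0.
(|100⟩, |110⟩): (a, b) = (1, 0) → (1/√2, 1/√2)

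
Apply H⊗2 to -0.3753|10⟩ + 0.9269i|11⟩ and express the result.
(-0.1877 + 0.4635i)|00⟩ + (-0.1877 - 0.4635i)|01⟩ + (0.1877 - 0.4635i)|10⟩ + (0.1877 + 0.4635i)|11⟩

H⊗2 gives amp(|y⟩) = (1/2) Σ_x (−1)^(x·y) amp(|x⟩), where x·y is the number of positions in which both x and y have a 1.
|00⟩: (-0.3753 + 0.9269i)/2 = (-0.1877 + 0.4635i)
|01⟩: (-0.3753 - 0.9269i)/2 = (-0.1877 - 0.4635i)
|10⟩: (0.3753 - 0.9269i)/2 = (0.1877 - 0.4635i)
|11⟩: (0.3753 + 0.9269i)/2 = (0.1877 + 0.4635i)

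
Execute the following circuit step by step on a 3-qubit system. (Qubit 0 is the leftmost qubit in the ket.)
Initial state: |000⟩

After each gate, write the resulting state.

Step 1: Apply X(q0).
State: |100⟩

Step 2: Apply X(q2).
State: |101⟩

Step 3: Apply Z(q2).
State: -|101⟩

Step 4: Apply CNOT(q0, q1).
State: -|111⟩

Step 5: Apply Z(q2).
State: |111⟩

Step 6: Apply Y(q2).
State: -i|110⟩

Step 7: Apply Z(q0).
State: i|110⟩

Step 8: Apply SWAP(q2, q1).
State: i|101⟩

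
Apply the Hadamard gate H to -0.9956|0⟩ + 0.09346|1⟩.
-0.6379|0⟩ - 0.7701|1⟩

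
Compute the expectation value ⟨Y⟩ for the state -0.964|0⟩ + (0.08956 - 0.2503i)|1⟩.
0.4826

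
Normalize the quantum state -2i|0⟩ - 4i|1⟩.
-(1/√5)i|0⟩ - 0.8944i|1⟩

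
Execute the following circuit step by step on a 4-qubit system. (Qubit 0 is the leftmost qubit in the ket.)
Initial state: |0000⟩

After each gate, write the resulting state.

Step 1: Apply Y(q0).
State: i|1000⟩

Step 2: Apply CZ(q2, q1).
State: i|1000⟩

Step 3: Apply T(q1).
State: i|1000⟩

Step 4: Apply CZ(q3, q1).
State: i|1000⟩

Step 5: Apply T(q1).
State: i|1000⟩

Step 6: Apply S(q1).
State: i|1000⟩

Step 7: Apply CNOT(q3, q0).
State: i|1000⟩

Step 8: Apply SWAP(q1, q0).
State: i|0100⟩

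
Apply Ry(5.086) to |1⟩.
-0.5635|0⟩ - 0.8261|1⟩

Ry(5.086) = [[cos(θ/2), −sin(θ/2)], [sin(θ/2), cos(θ/2)]]; θ = 5.086, cos(θ/2) ≈ -0.826129, sin(θ/2) ≈ 0.56348.
With a = amp(|0⟩) = 0 and b = amp(|1⟩) = 1:
new amp(|0⟩) = (-0.826129)·a + (-0.56348)·b = -0.5635
new amp(|1⟩) = (0.56348)·a + (-0.826129)·b = -0.8261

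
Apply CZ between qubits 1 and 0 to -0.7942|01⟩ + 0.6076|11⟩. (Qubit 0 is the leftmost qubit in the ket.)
-0.7942|01⟩ - 0.6076|11⟩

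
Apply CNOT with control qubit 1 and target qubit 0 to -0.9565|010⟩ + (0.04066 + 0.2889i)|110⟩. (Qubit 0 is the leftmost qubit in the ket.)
(0.04066 + 0.2889i)|010⟩ - 0.9565|110⟩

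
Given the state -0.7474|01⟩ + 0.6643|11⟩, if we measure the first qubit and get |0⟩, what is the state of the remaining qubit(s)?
-|1⟩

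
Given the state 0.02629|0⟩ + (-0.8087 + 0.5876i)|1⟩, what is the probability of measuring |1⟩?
0.9993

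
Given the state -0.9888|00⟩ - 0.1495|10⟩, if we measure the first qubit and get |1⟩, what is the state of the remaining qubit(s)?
-|0⟩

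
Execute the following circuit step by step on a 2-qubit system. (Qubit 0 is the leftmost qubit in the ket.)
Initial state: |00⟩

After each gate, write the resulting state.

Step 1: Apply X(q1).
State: |01⟩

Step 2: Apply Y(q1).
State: -i|00⟩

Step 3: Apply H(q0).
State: -(1/√2)i|00⟩ - (1/√2)i|10⟩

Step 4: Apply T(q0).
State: -(1/√2)i|00⟩ + (1/2 - (1/2)i)|10⟩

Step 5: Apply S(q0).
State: -(1/√2)i|00⟩ + (1/2 + (1/2)i)|10⟩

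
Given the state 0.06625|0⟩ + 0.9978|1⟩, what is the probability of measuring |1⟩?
0.9956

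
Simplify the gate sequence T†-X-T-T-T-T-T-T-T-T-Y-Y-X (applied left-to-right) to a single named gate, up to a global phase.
T†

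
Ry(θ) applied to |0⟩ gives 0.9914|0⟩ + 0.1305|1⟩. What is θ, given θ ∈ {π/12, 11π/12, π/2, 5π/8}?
π/12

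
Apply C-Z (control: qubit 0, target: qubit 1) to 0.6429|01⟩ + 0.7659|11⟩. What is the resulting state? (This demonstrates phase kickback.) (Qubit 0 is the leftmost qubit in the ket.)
0.6429|01⟩ - 0.7659|11⟩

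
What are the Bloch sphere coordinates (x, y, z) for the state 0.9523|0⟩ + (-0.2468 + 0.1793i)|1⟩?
(-0.4701, 0.3415, 0.8138)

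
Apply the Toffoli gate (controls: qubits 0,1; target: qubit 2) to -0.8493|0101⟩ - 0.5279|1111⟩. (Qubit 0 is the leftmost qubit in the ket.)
-0.8493|0101⟩ - 0.5279|1101⟩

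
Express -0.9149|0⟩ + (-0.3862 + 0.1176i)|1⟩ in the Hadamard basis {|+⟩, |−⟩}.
(-0.92 + 0.08316i)|+⟩ + (-0.3738 - 0.08316i)|−⟩

With |ψ⟩ = α|0⟩ + β|1⟩, the Hadamard-basis coefficients are ⟨+|ψ⟩ = (α + β)/√2 and ⟨−|ψ⟩ = (α − β)/√2.
Here α = -0.9149, β = (-0.3862 + 0.1176i): (α + β)/√2 = (-0.92 + 0.08316i), (α − β)/√2 = (-0.3738 - 0.08316i).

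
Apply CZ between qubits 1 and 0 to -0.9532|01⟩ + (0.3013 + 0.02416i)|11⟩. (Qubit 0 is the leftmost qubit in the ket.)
-0.9532|01⟩ + (-0.3013 - 0.02416i)|11⟩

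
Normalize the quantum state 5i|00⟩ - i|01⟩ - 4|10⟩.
0.7715i|00⟩ - 0.1543i|01⟩ - 0.6172|10⟩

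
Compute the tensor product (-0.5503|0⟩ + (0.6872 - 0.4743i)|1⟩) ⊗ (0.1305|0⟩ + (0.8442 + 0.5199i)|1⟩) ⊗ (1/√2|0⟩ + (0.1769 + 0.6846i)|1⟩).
-0.05078|000⟩ + (-0.0127 - 0.04916i)|001⟩ + (-0.3285 - 0.2023i)|010⟩ + (0.1137 - 0.3687i)|011⟩ + (0.06341 - 0.04377i)|100⟩ + (0.05824 + 0.05045i)|101⟩ + (0.5846 - 0.0305i)|110⟩ + (0.1758 + 0.5583i)|111⟩

amp(|b₁b₂…⟩) = product of the factor amplitudes for bits b₁, b₂, …; only kets whose every factor amplitude is nonzero survive.
|000⟩: (-0.5503)(0.1305)(1/√2) = -0.05078
|001⟩: (-0.5503)(0.1305)(0.1769 + 0.6846i) = (-0.0127 - 0.04916i)
|010⟩: (-0.5503)(0.8442 + 0.5199i)(1/√2) = (-0.3285 - 0.2023i)
|011⟩: (-0.5503)(0.8442 + 0.5199i)(0.1769 + 0.6846i) = (0.1137 - 0.3687i)
|100⟩: (0.6872 - 0.4743i)(0.1305)(1/√2) = (0.06341 - 0.04377i)
|101⟩: (0.6872 - 0.4743i)(0.1305)(0.1769 + 0.6846i) = (0.05824 + 0.05045i)
|110⟩: (0.6872 - 0.4743i)(0.8442 + 0.5199i)(1/√2) = (0.5846 - 0.0305i)
|111⟩: (0.6872 - 0.4743i)(0.8442 + 0.5199i)(0.1769 + 0.6846i) = (0.1758 + 0.5583i)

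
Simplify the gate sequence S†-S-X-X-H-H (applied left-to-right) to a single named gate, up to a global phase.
I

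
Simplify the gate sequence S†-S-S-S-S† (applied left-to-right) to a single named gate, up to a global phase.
S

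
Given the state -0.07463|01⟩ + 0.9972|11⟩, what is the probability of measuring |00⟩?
0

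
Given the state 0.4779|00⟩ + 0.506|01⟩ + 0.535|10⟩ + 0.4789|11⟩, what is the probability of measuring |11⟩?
0.2293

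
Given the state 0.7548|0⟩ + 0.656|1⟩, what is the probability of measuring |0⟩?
0.5697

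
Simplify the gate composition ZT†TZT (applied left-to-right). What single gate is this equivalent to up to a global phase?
T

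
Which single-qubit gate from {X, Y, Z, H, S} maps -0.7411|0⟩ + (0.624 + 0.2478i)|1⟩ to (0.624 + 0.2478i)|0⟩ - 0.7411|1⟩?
X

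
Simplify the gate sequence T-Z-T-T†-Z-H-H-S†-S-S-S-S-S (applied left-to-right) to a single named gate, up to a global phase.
T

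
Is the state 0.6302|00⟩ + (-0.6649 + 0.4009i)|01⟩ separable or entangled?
Separable

Writing the state as a|00⟩ + b|01⟩ + c|10⟩ + d|11⟩, it is a product state iff ad − bc = 0.
Here (a, b, c, d) = (0.6302, (-0.6649 + 0.4009i), 0, 0): ad − bc = (0.6302)(0) − (-0.6649 + 0.4009i)(0) = 0, so the state is separable.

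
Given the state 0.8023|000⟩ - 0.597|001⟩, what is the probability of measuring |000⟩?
0.6437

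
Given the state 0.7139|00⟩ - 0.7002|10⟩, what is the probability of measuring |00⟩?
0.5097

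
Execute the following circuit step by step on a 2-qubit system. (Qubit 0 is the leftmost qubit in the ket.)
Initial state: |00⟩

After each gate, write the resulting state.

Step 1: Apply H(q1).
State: 1/√2|00⟩ + 1/√2|01⟩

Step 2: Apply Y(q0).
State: (1/√2)i|10⟩ + (1/√2)i|11⟩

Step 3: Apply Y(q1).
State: 1/√2|10⟩ - 1/√2|11⟩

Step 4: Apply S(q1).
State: 1/√2|10⟩ - (1/√2)i|11⟩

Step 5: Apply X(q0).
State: 1/√2|00⟩ - (1/√2)i|01⟩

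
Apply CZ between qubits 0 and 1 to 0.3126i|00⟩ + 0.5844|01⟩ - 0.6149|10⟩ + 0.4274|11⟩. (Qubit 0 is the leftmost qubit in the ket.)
0.3126i|00⟩ + 0.5844|01⟩ - 0.6149|10⟩ - 0.4274|11⟩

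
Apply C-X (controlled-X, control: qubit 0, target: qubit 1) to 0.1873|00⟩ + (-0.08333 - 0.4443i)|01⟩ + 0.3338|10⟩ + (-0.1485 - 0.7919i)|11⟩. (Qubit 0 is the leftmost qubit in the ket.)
0.1873|00⟩ + (-0.08333 - 0.4443i)|01⟩ + (-0.1485 - 0.7919i)|10⟩ + 0.3338|11⟩

C-X leaves the control-|0⟩ kets |00⟩, |01⟩ unchanged and applies X to qubit 1 on the control-|1⟩ pair (|10⟩, |11⟩).
X = [[0, 1], [1, 0]].
With a = amp(|10⟩) = 0.3338 and b = amp(|11⟩) = (-0.1485 - 0.7919i):
new amp(|10⟩) = (1)·b = (-0.1485 - 0.7919i)
new amp(|11⟩) = (1)·a = 0.3338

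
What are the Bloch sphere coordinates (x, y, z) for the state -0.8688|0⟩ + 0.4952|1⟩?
(-0.8605, 0, 0.5096)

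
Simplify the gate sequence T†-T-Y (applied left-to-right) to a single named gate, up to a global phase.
Y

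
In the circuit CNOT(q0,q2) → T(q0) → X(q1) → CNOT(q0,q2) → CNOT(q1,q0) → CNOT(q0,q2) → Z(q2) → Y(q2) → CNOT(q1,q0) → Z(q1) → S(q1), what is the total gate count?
11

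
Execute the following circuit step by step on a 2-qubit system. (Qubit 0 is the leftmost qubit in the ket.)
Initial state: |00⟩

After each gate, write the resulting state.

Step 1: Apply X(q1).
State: |01⟩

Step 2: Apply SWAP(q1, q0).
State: |10⟩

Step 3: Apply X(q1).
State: |11⟩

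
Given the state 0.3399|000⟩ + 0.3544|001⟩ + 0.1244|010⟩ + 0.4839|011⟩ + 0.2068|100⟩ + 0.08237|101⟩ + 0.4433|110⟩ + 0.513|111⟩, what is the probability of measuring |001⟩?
0.1256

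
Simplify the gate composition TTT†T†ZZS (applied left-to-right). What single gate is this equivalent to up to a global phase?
S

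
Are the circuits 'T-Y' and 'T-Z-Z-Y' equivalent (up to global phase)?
Yes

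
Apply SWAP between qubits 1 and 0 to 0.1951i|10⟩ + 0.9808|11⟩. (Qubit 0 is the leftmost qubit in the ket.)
0.1951i|01⟩ + 0.9808|11⟩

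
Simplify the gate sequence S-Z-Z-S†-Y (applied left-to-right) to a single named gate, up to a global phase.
Y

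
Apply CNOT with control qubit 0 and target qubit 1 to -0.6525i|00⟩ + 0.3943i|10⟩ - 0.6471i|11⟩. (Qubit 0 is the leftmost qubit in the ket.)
-0.6525i|00⟩ - 0.6471i|10⟩ + 0.3943i|11⟩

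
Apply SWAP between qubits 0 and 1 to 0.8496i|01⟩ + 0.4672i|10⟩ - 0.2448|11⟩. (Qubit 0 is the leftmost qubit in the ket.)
0.4672i|01⟩ + 0.8496i|10⟩ - 0.2448|11⟩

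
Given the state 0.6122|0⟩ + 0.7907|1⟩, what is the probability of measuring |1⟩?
0.6252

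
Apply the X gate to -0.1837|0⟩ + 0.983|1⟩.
0.983|0⟩ - 0.1837|1⟩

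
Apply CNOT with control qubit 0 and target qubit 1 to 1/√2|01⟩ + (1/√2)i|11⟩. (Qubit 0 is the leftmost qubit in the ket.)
1/√2|01⟩ + (1/√2)i|10⟩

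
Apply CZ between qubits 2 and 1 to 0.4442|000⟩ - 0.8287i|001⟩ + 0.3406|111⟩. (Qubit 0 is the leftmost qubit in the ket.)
0.4442|000⟩ - 0.8287i|001⟩ - 0.3406|111⟩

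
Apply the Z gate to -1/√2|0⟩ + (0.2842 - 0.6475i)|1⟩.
-1/√2|0⟩ + (-0.2842 + 0.6475i)|1⟩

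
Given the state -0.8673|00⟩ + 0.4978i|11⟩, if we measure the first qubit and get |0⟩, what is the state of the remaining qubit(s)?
-|0⟩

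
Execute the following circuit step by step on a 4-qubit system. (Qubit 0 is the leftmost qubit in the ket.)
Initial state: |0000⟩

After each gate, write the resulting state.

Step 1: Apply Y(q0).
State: i|1000⟩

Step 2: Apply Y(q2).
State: -|1010⟩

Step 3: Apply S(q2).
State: -i|1010⟩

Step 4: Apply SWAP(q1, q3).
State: -i|1010⟩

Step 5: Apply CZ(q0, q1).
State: -i|1010⟩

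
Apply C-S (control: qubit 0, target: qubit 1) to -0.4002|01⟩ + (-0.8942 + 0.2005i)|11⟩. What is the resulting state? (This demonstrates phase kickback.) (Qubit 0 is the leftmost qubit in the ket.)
-0.4002|01⟩ + (-0.2005 - 0.8942i)|11⟩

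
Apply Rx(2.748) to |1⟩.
-0.9807i|0⟩ + 0.1955|1⟩

Rx(2.748) = [[cos(θ/2), −i·sin(θ/2)], [−i·sin(θ/2), cos(θ/2)]]; θ = 2.748, cos(θ/2) ≈ 0.195529, sin(θ/2) ≈ 0.980698.
With a = amp(|0⟩) = 0 and b = amp(|1⟩) = 1:
new amp(|0⟩) = (0.195529)·a + (-0.980698i)·b = -0.9807i
new amp(|1⟩) = (-0.980698i)·a + (0.195529)·b = 0.1955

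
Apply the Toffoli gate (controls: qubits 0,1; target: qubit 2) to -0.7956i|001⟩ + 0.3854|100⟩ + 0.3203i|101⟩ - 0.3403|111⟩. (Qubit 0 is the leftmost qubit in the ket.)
-0.7956i|001⟩ + 0.3854|100⟩ + 0.3203i|101⟩ - 0.3403|110⟩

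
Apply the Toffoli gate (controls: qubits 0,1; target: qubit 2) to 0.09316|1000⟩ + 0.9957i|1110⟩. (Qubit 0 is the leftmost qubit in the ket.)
0.09316|1000⟩ + 0.9957i|1100⟩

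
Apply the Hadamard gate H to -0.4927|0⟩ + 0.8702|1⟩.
0.2669|0⟩ - 0.9637|1⟩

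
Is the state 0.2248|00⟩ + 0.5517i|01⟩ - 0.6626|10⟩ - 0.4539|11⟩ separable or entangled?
Entangled

Writing the state as a|00⟩ + b|01⟩ + c|10⟩ + d|11⟩, it is a product state iff ad − bc = 0.
Here (a, b, c, d) = (0.2248, 0.5517i, -0.6626, -0.4539): ad − bc = (0.2248)(-0.4539) − (0.5517i)(-0.6626) = (-0.102 + 0.3656i) ≠ 0, so the state is entangled.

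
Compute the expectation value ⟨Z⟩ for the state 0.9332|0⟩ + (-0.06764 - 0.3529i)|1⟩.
0.7417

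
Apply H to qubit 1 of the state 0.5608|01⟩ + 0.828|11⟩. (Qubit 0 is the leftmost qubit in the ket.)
0.3965|00⟩ - 0.3965|01⟩ + 0.5855|10⟩ - 0.5855|11⟩

H on qubit 1 mixes each pair of kets that differ only in qubit 1: amplitudes (a, b) of (|…0…⟩, |…1…⟩) become ((a + b)/√2, (a − b)/√2). Kets absent from the input have amplitude 0.
(|00⟩, |01⟩): (a, b) = (0, 0.5608) → (0.3965, -0.3965)
(|10⟩, |11⟩): (a, b) = (0, 0.828) → (0.5855, -0.5855)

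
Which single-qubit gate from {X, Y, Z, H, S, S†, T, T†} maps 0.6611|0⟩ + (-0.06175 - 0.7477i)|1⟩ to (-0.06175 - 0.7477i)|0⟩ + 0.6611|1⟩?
X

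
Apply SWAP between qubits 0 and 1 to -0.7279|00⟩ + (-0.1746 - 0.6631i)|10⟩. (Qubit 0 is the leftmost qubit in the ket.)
-0.7279|00⟩ + (-0.1746 - 0.6631i)|01⟩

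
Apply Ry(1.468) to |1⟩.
-0.6698|0⟩ + 0.7425|1⟩

Ry(1.468) = [[cos(θ/2), −sin(θ/2)], [sin(θ/2), cos(θ/2)]]; θ = 1.468, cos(θ/2) ≈ 0.742501, sin(θ/2) ≈ 0.669845.
With a = amp(|0⟩) = 0 and b = amp(|1⟩) = 1:
new amp(|0⟩) = (0.742501)·a + (-0.669845)·b = -0.6698
new amp(|1⟩) = (0.669845)·a + (0.742501)·b = 0.7425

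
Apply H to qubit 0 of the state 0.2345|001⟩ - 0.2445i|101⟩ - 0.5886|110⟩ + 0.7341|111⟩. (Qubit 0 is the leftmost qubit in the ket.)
(0.1658 - 0.1729i)|001⟩ - 0.4162|010⟩ + 0.5191|011⟩ + (0.1658 + 0.1729i)|101⟩ + 0.4162|110⟩ - 0.5191|111⟩

H on qubit 0 mixes each pair of kets that differ only in qubit 0: amplitudes (a, b) of (|…0…⟩, |…1…⟩) become ((a + b)/√2, (a − b)/√2). Kets absent from the input have amplitude 0.
(|001⟩, |101⟩): (a, b) = (0.2345, -0.2445i) → ((0.1658 - 0.1729i), (0.1658 + 0.1729i))
(|010⟩, |110⟩): (a, b) = (0, -0.5886) → (-0.4162, 0.4162)
(|011⟩, |111⟩): (a, b) = (0, 0.7341) → (0.5191, -0.5191)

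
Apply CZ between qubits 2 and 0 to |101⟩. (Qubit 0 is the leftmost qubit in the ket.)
-|101⟩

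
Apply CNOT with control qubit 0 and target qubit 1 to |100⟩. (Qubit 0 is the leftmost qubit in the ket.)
|110⟩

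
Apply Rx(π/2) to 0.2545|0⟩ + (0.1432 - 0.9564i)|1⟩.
(-0.4963 - 0.1013i)|0⟩ + (0.1013 - 0.8562i)|1⟩

Rx(π/2) = [[cos(θ/2), −i·sin(θ/2)], [−i·sin(θ/2), cos(θ/2)]]; θ = π/2, cos(θ/2) ≈ 0.707107, sin(θ/2) ≈ 0.707107.
With a = amp(|0⟩) = 0.2545 and b = amp(|1⟩) = (0.1432 - 0.9564i):
new amp(|0⟩) = (0.707107)·a + (-0.707107i)·b = (-0.4963 - 0.1013i)
new amp(|1⟩) = (-0.707107i)·a + (0.707107)·b = (0.1013 - 0.8562i)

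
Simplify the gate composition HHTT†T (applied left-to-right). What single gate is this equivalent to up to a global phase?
T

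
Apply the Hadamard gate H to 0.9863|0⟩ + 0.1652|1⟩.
0.8142|0⟩ + 0.5806|1⟩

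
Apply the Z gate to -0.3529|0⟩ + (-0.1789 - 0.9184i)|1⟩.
-0.3529|0⟩ + (0.1789 + 0.9184i)|1⟩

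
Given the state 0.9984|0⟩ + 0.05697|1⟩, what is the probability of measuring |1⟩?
0.003246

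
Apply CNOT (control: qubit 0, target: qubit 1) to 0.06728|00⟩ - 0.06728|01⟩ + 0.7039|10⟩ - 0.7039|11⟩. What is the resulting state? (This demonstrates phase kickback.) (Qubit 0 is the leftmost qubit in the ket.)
0.06728|00⟩ - 0.06728|01⟩ - 0.7039|10⟩ + 0.7039|11⟩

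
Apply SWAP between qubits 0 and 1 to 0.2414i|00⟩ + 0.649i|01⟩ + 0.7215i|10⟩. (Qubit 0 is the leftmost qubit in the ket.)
0.2414i|00⟩ + 0.7215i|01⟩ + 0.649i|10⟩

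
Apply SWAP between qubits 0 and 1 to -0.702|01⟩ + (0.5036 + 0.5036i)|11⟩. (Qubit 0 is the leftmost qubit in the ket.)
-0.702|10⟩ + (0.5036 + 0.5036i)|11⟩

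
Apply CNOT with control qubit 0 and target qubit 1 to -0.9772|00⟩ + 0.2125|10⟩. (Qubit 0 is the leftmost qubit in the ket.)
-0.9772|00⟩ + 0.2125|11⟩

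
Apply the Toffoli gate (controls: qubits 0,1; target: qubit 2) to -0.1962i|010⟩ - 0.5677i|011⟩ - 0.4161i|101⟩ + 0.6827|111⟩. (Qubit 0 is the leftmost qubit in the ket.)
-0.1962i|010⟩ - 0.5677i|011⟩ - 0.4161i|101⟩ + 0.6827|110⟩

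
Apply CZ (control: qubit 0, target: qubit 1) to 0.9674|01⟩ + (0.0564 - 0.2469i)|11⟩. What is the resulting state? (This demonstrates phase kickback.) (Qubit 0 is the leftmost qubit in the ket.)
0.9674|01⟩ + (-0.0564 + 0.2469i)|11⟩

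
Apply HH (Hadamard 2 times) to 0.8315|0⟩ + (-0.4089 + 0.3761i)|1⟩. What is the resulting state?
0.8315|0⟩ + (-0.4089 + 0.3761i)|1⟩

H² = I, so an even number of Hadamards cancels: H^2 = I and the state is unchanged.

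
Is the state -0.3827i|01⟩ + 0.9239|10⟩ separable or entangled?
Entangled

Writing the state as a|00⟩ + b|01⟩ + c|10⟩ + d|11⟩, it is a product state iff ad − bc = 0.
Here (a, b, c, d) = (0, -0.3827i, 0.9239, 0): ad − bc = (0)(0) − (-0.3827i)(0.9239) = 0.3536i ≠ 0, so the state is entangled.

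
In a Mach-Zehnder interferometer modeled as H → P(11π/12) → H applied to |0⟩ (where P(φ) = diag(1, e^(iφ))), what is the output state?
(0.01704 + 0.1294i)|0⟩ + (0.983 - 0.1294i)|1⟩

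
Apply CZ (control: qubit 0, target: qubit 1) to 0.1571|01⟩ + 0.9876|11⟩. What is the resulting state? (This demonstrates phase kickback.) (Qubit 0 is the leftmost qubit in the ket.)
0.1571|01⟩ - 0.9876|11⟩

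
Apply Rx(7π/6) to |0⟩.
-0.2588|0⟩ - 0.9659i|1⟩

Rx(7π/6) = [[cos(θ/2), −i·sin(θ/2)], [−i·sin(θ/2), cos(θ/2)]]; θ = 7π/6, cos(θ/2) ≈ -0.258819, sin(θ/2) ≈ 0.965926.
With a = amp(|0⟩) = 1 and b = amp(|1⟩) = 0:
new amp(|0⟩) = (-0.258819)·a + (-0.965926i)·b = -0.2588
new amp(|1⟩) = (-0.965926i)·a + (-0.258819)·b = -0.9659i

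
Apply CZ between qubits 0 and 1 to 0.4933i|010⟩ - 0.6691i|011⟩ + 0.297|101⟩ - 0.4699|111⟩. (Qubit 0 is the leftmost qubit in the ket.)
0.4933i|010⟩ - 0.6691i|011⟩ + 0.297|101⟩ + 0.4699|111⟩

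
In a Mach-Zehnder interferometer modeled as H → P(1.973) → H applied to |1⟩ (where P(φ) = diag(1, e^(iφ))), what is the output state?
(0.6957 - 0.4601i)|0⟩ + (0.3043 + 0.4601i)|1⟩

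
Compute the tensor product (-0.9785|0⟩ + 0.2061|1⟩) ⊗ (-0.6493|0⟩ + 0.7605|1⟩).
0.6353|00⟩ - 0.7441|01⟩ - 0.1338|10⟩ + 0.1567|11⟩

amp(|b₁b₂…⟩) = product of the factor amplitudes for bits b₁, b₂, …; only kets whose every factor amplitude is nonzero survive.
|00⟩: (-0.9785)(-0.6493) = 0.6353
|01⟩: (-0.9785)(0.7605) = -0.7441
|10⟩: (0.2061)(-0.6493) = -0.1338
|11⟩: (0.2061)(0.7605) = 0.1567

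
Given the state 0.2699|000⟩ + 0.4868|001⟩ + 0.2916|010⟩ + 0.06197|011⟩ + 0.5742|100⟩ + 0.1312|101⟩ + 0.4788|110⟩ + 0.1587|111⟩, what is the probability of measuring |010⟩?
0.08503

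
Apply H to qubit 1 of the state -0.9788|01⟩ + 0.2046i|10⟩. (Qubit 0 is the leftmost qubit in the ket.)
-0.6921|00⟩ + 0.6921|01⟩ + 0.1447i|10⟩ + 0.1447i|11⟩

H on qubit 1 mixes each pair of kets that differ only in qubit 1: amplitudes (a, b) of (|…0…⟩, |…1…⟩) become ((a + b)/√2, (a − b)/√2). Kets absent from the input have amplitude 0.
(|00⟩, |01⟩): (a, b) = (0, -0.9788) → (-0.6921, 0.6921)
(|10⟩, |11⟩): (a, b) = (0.2046i, 0) → (0.1447i, 0.1447i)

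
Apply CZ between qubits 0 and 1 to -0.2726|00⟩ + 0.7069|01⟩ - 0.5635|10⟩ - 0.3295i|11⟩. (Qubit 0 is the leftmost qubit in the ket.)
-0.2726|00⟩ + 0.7069|01⟩ - 0.5635|10⟩ + 0.3295i|11⟩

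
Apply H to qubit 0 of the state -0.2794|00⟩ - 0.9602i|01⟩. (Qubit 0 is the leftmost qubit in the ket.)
-0.1976|00⟩ - 0.679i|01⟩ - 0.1976|10⟩ - 0.679i|11⟩

H on qubit 0 mixes each pair of kets that differ only in qubit 0: amplitudes (a, b) of (|…0…⟩, |…1…⟩) become ((a + b)/√2, (a − b)/√2). Kets absent from the input have amplitude 0.
(|00⟩, |10⟩): (a, b) = (-0.2794, 0) → (-0.1976, -0.1976)
(|01⟩, |11⟩): (a, b) = (-0.9602i, 0) → (-0.679i, -0.679i)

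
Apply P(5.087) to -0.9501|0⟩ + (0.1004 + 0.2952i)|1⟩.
-0.9501|0⟩ + (0.3115 + 0.01458i)|1⟩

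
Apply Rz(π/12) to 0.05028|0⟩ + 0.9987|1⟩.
(0.04985 - 0.006563i)|0⟩ + (0.9902 + 0.1304i)|1⟩

Rz(π/12) = [[e^(−iθ/2), 0], [0, e^(iθ/2)]] with e^(±iθ/2) = cos(θ/2) ± i·sin(θ/2); θ = π/12, cos(θ/2) ≈ 0.991445, sin(θ/2) ≈ 0.130526.
With a = amp(|0⟩) = 0.05028 and b = amp(|1⟩) = 0.9987:
new amp(|0⟩) = (0.991445 - 0.130526i)·a = (0.04985 - 0.006563i)
new amp(|1⟩) = (0.991445 + 0.130526i)·b = (0.9902 + 0.1304i)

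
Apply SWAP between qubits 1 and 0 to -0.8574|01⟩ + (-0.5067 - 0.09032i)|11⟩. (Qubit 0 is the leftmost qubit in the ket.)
-0.8574|10⟩ + (-0.5067 - 0.09032i)|11⟩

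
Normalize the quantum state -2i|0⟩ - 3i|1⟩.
-0.5547i|0⟩ - 0.8321i|1⟩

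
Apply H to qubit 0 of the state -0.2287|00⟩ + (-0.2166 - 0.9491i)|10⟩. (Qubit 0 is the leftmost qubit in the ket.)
(-0.3149 - 0.6711i)|00⟩ + (-0.008556 + 0.6711i)|10⟩

H on qubit 0 mixes each pair of kets that differ only in qubit 0: amplitudes (a, b) of (|…0…⟩, |…1…⟩) become ((a + b)/√2, (a − b)/√2). Kets absent from the input have amplitude 0.
(|00⟩, |10⟩): (a, b) = (-0.2287, (-0.2166 - 0.9491i)) → ((-0.3149 - 0.6711i), (-0.008556 + 0.6711i))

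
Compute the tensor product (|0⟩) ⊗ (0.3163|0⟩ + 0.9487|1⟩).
0.3163|00⟩ + 0.9487|01⟩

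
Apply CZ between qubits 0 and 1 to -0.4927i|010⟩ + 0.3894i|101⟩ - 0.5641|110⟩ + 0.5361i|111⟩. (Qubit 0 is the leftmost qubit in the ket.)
-0.4927i|010⟩ + 0.3894i|101⟩ + 0.5641|110⟩ - 0.5361i|111⟩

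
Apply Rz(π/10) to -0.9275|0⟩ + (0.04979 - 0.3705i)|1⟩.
(-0.9161 + 0.1451i)|0⟩ + (0.1071 - 0.3581i)|1⟩

Rz(π/10) = [[e^(−iθ/2), 0], [0, e^(iθ/2)]] with e^(±iθ/2) = cos(θ/2) ± i·sin(θ/2); θ = π/10, cos(θ/2) ≈ 0.987688, sin(θ/2) ≈ 0.156434.
With a = amp(|0⟩) = -0.9275 and b = amp(|1⟩) = (0.04979 - 0.3705i):
new amp(|0⟩) = (0.987688 - 0.156434i)·a = (-0.9161 + 0.1451i)
new amp(|1⟩) = (0.987688 + 0.156434i)·b = (0.1071 - 0.3581i)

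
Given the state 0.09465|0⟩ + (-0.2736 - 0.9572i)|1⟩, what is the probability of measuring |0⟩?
0.008959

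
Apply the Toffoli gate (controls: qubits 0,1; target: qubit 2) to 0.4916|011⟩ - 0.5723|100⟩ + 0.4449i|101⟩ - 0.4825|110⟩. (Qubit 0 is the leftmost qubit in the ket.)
0.4916|011⟩ - 0.5723|100⟩ + 0.4449i|101⟩ - 0.4825|111⟩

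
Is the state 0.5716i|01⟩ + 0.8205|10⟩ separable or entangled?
Entangled

Writing the state as a|00⟩ + b|01⟩ + c|10⟩ + d|11⟩, it is a product state iff ad − bc = 0.
Here (a, b, c, d) = (0, 0.5716i, 0.8205, 0): ad − bc = (0)(0) − (0.5716i)(0.8205) = -0.469i ≠ 0, so the state is entangled.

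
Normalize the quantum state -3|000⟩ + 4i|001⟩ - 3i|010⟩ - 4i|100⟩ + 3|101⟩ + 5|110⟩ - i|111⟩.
-0.3254|000⟩ + 0.4339i|001⟩ - 0.3254i|010⟩ - 0.4339i|100⟩ + 0.3254|101⟩ + 0.5423|110⟩ - 0.1085i|111⟩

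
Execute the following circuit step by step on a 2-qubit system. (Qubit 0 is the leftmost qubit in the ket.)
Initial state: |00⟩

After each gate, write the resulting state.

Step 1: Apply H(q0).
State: 1/√2|00⟩ + 1/√2|10⟩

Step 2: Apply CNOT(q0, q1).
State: 1/√2|00⟩ + 1/√2|11⟩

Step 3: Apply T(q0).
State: 1/√2|00⟩ + (1/2 + (1/2)i)|11⟩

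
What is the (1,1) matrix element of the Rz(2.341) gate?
(0.3897 + 0.9209i)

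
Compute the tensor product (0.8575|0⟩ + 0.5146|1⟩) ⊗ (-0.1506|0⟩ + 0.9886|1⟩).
-0.1291|00⟩ + 0.8477|01⟩ - 0.0775|10⟩ + 0.5087|11⟩

amp(|b₁b₂…⟩) = product of the factor amplitudes for bits b₁, b₂, …; only kets whose every factor amplitude is nonzero survive.
|00⟩: (0.8575)(-0.1506) = -0.1291
|01⟩: (0.8575)(0.9886) = 0.8477
|10⟩: (0.5146)(-0.1506) = -0.0775
|11⟩: (0.5146)(0.9886) = 0.5087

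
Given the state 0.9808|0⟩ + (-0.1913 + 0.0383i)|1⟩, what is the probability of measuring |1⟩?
0.03806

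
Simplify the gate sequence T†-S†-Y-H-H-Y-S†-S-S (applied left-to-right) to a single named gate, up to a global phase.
T†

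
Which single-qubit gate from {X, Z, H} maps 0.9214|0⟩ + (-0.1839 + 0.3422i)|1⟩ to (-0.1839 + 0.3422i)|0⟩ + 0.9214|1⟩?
X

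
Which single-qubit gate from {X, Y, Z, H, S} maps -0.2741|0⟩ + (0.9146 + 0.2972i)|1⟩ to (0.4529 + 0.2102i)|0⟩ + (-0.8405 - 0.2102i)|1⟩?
H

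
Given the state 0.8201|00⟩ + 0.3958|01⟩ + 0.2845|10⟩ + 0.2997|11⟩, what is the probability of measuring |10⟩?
0.08094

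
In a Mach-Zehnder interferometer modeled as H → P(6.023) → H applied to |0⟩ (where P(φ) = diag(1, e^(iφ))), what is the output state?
(0.9832 - 0.1286i)|0⟩ + (0.01683 + 0.1286i)|1⟩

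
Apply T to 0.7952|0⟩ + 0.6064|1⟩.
0.7952|0⟩ + (0.4288 + 0.4288i)|1⟩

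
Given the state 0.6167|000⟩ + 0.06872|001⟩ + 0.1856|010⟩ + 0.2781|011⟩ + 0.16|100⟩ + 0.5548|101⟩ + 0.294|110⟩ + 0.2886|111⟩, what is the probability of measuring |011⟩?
0.07734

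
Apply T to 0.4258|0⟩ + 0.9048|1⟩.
0.4258|0⟩ + (0.6398 + 0.6398i)|1⟩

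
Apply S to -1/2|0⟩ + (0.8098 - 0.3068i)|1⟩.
-1/2|0⟩ + (0.3068 + 0.8098i)|1⟩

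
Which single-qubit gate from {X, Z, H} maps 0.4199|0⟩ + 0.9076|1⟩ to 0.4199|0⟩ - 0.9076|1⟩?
Z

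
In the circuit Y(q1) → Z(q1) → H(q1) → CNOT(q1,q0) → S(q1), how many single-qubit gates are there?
4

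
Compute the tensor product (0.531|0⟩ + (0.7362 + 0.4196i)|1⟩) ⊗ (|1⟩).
0.531|01⟩ + (0.7362 + 0.4196i)|11⟩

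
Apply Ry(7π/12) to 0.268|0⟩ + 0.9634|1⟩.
-0.6012|0⟩ + 0.7991|1⟩

Ry(7π/12) = [[cos(θ/2), −sin(θ/2)], [sin(θ/2), cos(θ/2)]]; θ = 7π/12, cos(θ/2) ≈ 0.608761, sin(θ/2) ≈ 0.793353.
With a = amp(|0⟩) = 0.268 and b = amp(|1⟩) = 0.9634:
new amp(|0⟩) = (0.608761)·a + (-0.793353)·b = -0.6012
new amp(|1⟩) = (0.793353)·a + (0.608761)·b = 0.7991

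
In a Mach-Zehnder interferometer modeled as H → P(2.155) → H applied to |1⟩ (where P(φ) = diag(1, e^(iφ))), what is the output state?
(0.7758 - 0.4171i)|0⟩ + (0.2242 + 0.4171i)|1⟩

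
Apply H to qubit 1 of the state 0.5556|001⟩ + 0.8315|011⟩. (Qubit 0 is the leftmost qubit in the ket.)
0.9808|001⟩ - 0.1951|011⟩

H on qubit 1 mixes each pair of kets that differ only in qubit 1: amplitudes (a, b) of (|…0…⟩, |…1…⟩) become ((a + b)/√2, (a − b)/√2). Kets absent from the input have amplitude 0.
(|001⟩, |011⟩): (a, b) = (0.5556, 0.8315) → (0.9808, -0.1951)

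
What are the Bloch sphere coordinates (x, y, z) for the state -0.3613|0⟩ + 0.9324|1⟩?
(-0.6738, 0, -0.7388)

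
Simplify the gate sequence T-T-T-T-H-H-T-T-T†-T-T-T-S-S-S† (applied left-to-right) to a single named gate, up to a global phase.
S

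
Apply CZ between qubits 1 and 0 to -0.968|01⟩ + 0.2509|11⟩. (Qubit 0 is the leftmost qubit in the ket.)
-0.968|01⟩ - 0.2509|11⟩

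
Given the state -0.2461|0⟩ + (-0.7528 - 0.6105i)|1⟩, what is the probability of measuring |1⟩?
0.9394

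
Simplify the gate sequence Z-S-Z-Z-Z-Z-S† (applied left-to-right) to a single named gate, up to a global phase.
Z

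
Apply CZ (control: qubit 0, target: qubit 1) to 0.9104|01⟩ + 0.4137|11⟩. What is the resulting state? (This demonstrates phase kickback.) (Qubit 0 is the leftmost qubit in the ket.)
0.9104|01⟩ - 0.4137|11⟩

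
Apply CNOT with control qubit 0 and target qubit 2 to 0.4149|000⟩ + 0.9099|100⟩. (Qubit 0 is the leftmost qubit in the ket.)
0.4149|000⟩ + 0.9099|101⟩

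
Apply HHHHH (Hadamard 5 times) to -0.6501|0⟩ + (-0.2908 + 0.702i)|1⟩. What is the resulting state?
(-0.6653 + 0.4964i)|0⟩ + (-0.2541 - 0.4964i)|1⟩

H² = I, so H^5 = H: a single Hadamard. With (a, b) = (-0.6501, (-0.2908 + 0.702i)), H gives ((a + b)/√2, (a − b)/√2) = ((-0.6653 + 0.4964i), (-0.2541 - 0.4964i)).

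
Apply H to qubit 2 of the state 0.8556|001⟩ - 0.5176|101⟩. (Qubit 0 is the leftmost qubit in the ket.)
0.605|000⟩ - 0.605|001⟩ - 0.366|100⟩ + 0.366|101⟩

H on qubit 2 mixes each pair of kets that differ only in qubit 2: amplitudes (a, b) of (|…0…⟩, |…1…⟩) become ((a + b)/√2, (a − b)/√2). Kets absent from the input have amplitude 0.
(|000⟩, |001⟩): (a, b) = (0, 0.8556) → (0.605, -0.605)
(|100⟩, |101⟩): (a, b) = (0, -0.5176) → (-0.366, 0.366)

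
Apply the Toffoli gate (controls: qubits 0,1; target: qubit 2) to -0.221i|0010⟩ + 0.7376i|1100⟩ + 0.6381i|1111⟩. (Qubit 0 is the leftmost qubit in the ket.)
-0.221i|0010⟩ + 0.6381i|1101⟩ + 0.7376i|1110⟩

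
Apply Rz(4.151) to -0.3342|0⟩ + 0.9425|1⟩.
(0.1616 + 0.2925i)|0⟩ + (-0.4557 + 0.825i)|1⟩

Rz(4.151) = [[e^(−iθ/2), 0], [0, e^(iθ/2)]] with e^(±iθ/2) = cos(θ/2) ± i·sin(θ/2); θ = 4.151, cos(θ/2) ≈ -0.483548, sin(θ/2) ≈ 0.875318.
With a = amp(|0⟩) = -0.3342 and b = amp(|1⟩) = 0.9425:
new amp(|0⟩) = (-0.483548 - 0.875318i)·a = (0.1616 + 0.2925i)
new amp(|1⟩) = (-0.483548 + 0.875318i)·b = (-0.4557 + 0.825i)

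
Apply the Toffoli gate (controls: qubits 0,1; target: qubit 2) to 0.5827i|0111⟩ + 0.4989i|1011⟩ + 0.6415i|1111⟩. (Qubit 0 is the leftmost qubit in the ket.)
0.5827i|0111⟩ + 0.4989i|1011⟩ + 0.6415i|1101⟩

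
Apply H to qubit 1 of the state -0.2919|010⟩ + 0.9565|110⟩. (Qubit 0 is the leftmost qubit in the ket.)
-0.2064|000⟩ + 0.2064|010⟩ + 0.6763|100⟩ - 0.6763|110⟩

H on qubit 1 mixes each pair of kets that differ only in qubit 1: amplitudes (a, b) of (|…0…⟩, |…1…⟩) become ((a + b)/√2, (a − b)/√2). Kets absent from the input have amplitude 0.
(|000⟩, |010⟩): (a, b) = (0, -0.2919) → (-0.2064, 0.2064)
(|100⟩, |110⟩): (a, b) = (0, 0.9565) → (0.6763, -0.6763)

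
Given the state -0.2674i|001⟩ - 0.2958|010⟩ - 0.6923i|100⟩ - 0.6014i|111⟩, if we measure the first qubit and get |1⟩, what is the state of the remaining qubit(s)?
-0.7549i|00⟩ - 0.6558i|11⟩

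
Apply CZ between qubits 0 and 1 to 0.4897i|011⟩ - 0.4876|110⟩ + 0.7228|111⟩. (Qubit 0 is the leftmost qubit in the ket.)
0.4897i|011⟩ + 0.4876|110⟩ - 0.7228|111⟩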